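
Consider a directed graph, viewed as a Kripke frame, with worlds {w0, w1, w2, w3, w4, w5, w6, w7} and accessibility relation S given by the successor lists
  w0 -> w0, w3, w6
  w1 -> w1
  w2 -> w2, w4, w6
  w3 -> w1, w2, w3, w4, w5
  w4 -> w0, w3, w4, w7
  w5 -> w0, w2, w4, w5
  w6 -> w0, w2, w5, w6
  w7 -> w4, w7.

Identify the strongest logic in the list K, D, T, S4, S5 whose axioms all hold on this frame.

Serial (axiom D): yes — every world has a successor (e.g. w0 S w0).
Reflexive (axiom T): yes — every world is S-related to itself.
Transitive (axiom 4): no — w0 S w3 and w3 S w1, but not w0 S w1.
Euclidean (axiom 5): no — w0 S w3 and w0 S w6, but not w3 S w6.
So F validates K, D, T; S4 would additionally require S to be transitive. The strongest is T.

T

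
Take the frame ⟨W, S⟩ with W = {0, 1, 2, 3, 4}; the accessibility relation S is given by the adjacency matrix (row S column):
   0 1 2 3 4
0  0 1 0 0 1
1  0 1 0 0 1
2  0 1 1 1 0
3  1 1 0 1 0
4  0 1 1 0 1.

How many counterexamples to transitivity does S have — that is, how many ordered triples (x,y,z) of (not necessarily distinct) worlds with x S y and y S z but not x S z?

Enumerating: (0,4,2), (1,4,2), (2,1,4), (2,3,0), (3,0,4), (3,1,4), (4,2,3).

7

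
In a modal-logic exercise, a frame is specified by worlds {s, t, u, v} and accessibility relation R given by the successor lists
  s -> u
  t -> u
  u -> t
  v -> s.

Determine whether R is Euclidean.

Euclidean: no — s R u and s R u, but not u R u.

No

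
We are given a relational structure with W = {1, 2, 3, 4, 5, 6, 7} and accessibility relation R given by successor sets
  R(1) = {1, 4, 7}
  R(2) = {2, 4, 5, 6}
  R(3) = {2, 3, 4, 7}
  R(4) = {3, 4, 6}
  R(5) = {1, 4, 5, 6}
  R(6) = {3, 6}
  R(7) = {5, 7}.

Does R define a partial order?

Reflexive: yes — every world is R-related to itself.
Transitive: no — 1 R 4 and 4 R 3, but not 1 R 3.
Antisymmetric: no — 3 R 4 and 4 R 3 with 3 ≠ 4.
So R is not a partial order.

No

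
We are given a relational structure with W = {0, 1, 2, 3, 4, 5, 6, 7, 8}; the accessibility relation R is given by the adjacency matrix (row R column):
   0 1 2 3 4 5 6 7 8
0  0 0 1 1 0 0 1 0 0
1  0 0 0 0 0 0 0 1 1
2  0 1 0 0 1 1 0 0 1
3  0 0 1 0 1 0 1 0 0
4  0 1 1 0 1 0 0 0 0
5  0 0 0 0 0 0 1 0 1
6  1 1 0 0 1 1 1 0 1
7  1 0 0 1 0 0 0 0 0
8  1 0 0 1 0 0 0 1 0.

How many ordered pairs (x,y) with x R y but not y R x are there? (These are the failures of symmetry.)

Enumerating: (0,2), (0,3), (1,7), (1,8), (2,1), (2,5), (2,8), (3,2), (3,4), (3,6), (4,1), (5,8), … and 8 more.
Total: 20.

20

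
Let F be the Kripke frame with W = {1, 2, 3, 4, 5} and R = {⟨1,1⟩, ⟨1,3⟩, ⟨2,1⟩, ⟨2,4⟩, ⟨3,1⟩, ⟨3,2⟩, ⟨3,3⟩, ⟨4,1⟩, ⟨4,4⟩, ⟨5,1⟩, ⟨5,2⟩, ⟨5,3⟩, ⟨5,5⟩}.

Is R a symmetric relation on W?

No

Symmetric: no — 2 R 1 but not 1 R 2.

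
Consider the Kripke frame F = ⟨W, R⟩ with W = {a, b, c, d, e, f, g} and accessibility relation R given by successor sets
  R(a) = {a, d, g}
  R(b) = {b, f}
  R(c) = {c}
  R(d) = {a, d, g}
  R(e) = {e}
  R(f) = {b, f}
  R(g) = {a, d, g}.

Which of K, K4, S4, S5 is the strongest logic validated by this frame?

S5

Transitive (axiom 4): yes — every two-step R-path is closed by a direct edge.
Reflexive (axiom T): yes — every world is R-related to itself.
Euclidean (axiom 5): yes — any two successors of a common world are R-related.
So F validates K, K4, S4, S5. The strongest is S5.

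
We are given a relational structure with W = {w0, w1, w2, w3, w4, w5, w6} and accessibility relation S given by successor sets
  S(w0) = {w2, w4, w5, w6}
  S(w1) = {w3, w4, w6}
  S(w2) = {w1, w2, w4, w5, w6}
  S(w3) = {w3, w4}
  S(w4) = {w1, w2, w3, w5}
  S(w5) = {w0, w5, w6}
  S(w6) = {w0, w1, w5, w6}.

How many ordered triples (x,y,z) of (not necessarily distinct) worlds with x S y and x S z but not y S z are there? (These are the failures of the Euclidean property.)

Enumerating: (w0,w4,w4), (w0,w4,w6), (w0,w5,w2), (w0,w5,w4), (w0,w6,w2), (w0,w6,w4), (w1,w3,w6), (w1,w4,w4), (w1,w4,w6), (w1,w6,w3), (w1,w6,w4), (w2,w1,w1), … and 27 more.
Total: 39.

39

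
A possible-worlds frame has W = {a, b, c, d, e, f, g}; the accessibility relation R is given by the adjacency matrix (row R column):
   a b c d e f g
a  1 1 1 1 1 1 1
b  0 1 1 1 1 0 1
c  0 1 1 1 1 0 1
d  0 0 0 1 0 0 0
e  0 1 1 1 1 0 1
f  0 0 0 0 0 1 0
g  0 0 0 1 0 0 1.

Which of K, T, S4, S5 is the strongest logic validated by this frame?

S4

Reflexive (axiom T): yes — every world is R-related to itself.
Transitive (axiom 4): yes — every two-step R-path is closed by a direct edge.
Euclidean (axiom 5): no — a R b and a R f, but not b R f.
So F validates K, T, S4; S5 would additionally require R to be Euclidean. The strongest is S4.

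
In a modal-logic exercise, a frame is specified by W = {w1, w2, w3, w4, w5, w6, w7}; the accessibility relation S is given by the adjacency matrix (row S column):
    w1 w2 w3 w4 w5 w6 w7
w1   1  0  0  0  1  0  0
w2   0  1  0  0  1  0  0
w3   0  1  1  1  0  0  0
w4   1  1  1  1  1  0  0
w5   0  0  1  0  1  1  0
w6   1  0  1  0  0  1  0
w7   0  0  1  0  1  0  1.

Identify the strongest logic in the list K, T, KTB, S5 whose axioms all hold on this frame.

T

Reflexive (axiom T): yes — every world is S-related to itself.
Symmetric (axiom B): no — w1 S w5 but not w5 S w1.
Euclidean (axiom 5): no — w3 S w2 and w3 S w4, but not w2 S w4.
So F validates K, T; KTB would additionally require S to be symmetric. The strongest is T.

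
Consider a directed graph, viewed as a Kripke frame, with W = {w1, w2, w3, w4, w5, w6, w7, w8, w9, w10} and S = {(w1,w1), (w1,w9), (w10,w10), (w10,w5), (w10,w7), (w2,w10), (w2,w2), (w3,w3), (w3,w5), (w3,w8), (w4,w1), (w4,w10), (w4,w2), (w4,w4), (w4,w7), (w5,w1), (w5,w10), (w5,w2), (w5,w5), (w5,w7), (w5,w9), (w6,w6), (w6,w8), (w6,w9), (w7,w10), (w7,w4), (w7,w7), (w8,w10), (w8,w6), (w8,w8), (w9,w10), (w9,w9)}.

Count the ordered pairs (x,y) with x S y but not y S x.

14

Enumerating: (w1,w9), (w2,w10), (w3,w5), (w3,w8), (w4,w1), (w4,w10), (w4,w2), (w5,w1), (w5,w2), (w5,w7), (w5,w9), (w6,w9), (w8,w10), (w9,w10).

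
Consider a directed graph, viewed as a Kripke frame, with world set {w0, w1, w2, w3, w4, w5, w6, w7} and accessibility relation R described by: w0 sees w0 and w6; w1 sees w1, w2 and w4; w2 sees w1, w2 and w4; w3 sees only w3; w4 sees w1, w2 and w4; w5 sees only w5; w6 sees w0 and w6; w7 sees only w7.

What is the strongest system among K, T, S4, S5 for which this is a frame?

Reflexive (axiom T): yes — every world is R-related to itself.
Transitive (axiom 4): yes — every two-step R-path is closed by a direct edge.
Euclidean (axiom 5): yes — any two successors of a common world are R-related.
So F validates K, T, S4, S5. The strongest is S5.

S5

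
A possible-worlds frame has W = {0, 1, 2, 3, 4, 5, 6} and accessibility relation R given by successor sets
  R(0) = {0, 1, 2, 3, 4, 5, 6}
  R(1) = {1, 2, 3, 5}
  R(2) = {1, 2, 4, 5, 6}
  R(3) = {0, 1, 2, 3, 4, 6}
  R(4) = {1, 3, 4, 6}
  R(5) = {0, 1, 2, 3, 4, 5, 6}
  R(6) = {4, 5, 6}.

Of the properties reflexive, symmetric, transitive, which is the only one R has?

reflexive

Reflexive: yes — every world is R-related to itself.
Symmetric: no — 0 R 1 but not 1 R 0.
Transitive: no — 1 R 2 and 2 R 4, but not 1 R 4.
Only reflexive holds.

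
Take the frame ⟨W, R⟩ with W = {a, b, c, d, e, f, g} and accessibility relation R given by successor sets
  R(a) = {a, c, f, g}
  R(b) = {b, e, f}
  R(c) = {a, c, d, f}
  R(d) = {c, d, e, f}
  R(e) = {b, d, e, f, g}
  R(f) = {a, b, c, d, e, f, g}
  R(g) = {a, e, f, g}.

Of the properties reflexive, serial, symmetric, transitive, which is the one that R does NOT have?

transitive

Reflexive: yes — every world is R-related to itself.
Serial: yes — every world has a successor (e.g. a R a).
Symmetric: yes — every pair in R has its reverse in R.
Transitive: no — a R c and c R d, but not a R d.
Only transitive fails.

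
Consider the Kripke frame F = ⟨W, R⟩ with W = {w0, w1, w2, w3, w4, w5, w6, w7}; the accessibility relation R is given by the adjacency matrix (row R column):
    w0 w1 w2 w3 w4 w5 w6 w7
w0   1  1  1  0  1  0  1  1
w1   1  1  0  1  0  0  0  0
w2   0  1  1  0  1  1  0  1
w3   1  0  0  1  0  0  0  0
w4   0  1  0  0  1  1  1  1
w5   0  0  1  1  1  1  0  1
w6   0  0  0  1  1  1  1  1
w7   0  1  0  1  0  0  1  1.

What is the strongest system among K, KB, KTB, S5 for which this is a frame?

Symmetric (axiom B): no — w0 R w2 but not w2 R w0.
Reflexive (axiom T): yes — every world is R-related to itself.
Euclidean (axiom 5): no — w0 R w1 and w0 R w2, but not w1 R w2.
So F validates K; KB would additionally require R to be symmetric. The strongest is K.

K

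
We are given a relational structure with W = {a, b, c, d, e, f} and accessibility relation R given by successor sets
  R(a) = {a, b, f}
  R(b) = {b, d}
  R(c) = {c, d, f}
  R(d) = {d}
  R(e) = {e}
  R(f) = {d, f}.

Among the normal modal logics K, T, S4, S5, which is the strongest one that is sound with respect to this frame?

T

Reflexive (axiom T): yes — every world is R-related to itself.
Transitive (axiom 4): no — a R b and b R d, but not a R d.
Euclidean (axiom 5): no — a R b and a R f, but not b R f.
So F validates K, T; S4 would additionally require R to be transitive. The strongest is T.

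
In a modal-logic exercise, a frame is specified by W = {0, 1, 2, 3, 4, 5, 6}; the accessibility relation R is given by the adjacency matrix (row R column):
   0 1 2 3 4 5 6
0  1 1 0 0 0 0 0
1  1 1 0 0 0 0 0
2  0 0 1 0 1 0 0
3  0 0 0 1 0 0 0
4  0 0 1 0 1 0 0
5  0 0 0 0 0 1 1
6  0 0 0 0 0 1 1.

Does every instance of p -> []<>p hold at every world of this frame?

Yes

By correspondence theory, B is valid on a frame iff R is symmetric.
Symmetric: yes — every pair in R has its reverse in R.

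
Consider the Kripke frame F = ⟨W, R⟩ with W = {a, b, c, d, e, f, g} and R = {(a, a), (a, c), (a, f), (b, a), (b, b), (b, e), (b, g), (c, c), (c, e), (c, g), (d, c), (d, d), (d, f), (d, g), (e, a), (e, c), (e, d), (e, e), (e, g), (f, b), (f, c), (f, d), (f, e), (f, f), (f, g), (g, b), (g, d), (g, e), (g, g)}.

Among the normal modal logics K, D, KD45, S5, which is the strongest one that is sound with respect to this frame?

D

Serial (axiom D): yes — every world has a successor (e.g. a R a).
Euclidean (axiom 5): no — a R c and a R f, but not c R f.
Transitive (axiom 4): no — a R c and c R e, but not a R e.
Reflexive (axiom T): yes — every world is R-related to itself.
So F validates K, D; KD45 would additionally require R to be Euclidean and transitive. The strongest is D.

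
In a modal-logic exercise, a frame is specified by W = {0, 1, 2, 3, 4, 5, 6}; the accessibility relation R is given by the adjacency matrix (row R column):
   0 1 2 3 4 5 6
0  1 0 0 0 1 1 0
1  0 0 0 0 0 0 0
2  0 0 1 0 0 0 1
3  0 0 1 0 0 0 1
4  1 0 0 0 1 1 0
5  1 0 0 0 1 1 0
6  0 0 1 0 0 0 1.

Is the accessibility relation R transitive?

Transitive: yes — every two-step R-path is closed by a direct edge.

Yes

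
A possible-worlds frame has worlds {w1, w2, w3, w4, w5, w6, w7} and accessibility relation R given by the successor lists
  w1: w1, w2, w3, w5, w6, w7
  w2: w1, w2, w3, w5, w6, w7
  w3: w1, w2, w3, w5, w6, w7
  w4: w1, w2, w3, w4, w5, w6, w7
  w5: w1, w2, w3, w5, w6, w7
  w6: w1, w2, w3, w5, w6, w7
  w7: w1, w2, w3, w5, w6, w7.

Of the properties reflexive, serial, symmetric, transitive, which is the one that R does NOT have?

Reflexive: yes — every world is R-related to itself.
Serial: yes — every world has a successor (e.g. w1 R w1).
Symmetric: no — w4 R w1 but not w1 R w4.
Transitive: yes — every two-step R-path is closed by a direct edge.
Only symmetric fails.

symmetric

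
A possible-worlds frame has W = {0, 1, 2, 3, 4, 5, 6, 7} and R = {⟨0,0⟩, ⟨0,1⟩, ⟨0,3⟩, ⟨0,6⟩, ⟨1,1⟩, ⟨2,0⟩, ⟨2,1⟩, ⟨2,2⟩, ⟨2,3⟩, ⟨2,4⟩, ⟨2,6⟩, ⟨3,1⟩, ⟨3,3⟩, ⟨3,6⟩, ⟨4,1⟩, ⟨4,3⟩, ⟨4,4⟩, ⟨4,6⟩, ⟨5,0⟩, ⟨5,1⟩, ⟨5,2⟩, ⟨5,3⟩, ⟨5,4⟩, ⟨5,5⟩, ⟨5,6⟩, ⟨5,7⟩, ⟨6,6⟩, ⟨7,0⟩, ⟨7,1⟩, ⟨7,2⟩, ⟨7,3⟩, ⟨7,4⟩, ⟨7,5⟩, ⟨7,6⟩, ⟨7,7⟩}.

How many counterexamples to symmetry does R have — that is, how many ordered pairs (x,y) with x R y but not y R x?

25

Enumerating: (0,1), (0,3), (0,6), (2,0), (2,1), (2,3), (2,4), (2,6), (3,1), (3,6), (4,1), (4,3), … and 13 more.
Total: 25.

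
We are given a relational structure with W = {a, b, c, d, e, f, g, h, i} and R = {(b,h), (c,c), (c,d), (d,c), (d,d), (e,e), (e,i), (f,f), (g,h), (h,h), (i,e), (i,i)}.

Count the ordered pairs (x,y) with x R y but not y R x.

Enumerating: (b,h), (g,h).

2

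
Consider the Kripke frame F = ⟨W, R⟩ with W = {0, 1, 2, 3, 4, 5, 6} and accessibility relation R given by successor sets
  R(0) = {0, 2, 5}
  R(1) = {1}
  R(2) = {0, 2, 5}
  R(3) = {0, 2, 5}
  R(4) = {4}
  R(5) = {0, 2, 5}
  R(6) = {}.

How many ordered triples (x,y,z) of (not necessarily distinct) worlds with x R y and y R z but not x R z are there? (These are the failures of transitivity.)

R is transitive; there are no such tuples.

0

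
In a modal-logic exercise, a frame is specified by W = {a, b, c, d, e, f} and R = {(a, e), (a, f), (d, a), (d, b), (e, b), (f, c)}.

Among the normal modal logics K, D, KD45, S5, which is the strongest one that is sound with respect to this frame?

K

Serial (axiom D): no — b has no R-successor.
Euclidean (axiom 5): no — a R e and a R f, but not e R f.
Transitive (axiom 4): no — a R e and e R b, but not a R b.
Reflexive (axiom T): no — a is not related to itself.
So F validates K; D would additionally require R to be serial. The strongest is K.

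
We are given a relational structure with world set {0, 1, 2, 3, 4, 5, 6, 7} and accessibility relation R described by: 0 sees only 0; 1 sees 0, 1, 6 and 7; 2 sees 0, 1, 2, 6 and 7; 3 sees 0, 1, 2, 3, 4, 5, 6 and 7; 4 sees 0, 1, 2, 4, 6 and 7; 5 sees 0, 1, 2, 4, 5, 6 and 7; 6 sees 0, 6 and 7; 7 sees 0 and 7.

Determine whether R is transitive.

Yes

Transitive: yes — every two-step R-path is closed by a direct edge.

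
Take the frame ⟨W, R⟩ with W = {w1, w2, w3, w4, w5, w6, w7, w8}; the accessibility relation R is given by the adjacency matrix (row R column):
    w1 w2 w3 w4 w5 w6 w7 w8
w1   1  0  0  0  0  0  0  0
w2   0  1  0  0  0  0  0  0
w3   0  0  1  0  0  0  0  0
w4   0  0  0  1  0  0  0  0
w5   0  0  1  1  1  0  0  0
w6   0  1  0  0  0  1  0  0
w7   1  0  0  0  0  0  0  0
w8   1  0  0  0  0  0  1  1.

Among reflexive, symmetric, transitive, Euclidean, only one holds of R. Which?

Reflexive: no — w7 is not related to itself.
Symmetric: no — w5 R w3 but not w3 R w5.
Transitive: yes — every two-step R-path is closed by a direct edge.
Euclidean: no — w5 R w3 and w5 R w4, but not w3 R w4.
Only transitive holds.

transitive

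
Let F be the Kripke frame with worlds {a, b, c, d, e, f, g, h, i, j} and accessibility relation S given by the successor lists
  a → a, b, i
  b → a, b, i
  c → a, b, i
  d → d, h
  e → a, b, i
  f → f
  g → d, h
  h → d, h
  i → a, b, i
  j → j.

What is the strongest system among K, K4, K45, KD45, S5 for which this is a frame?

KD45

Transitive (axiom 4): yes — every two-step S-path is closed by a direct edge.
Euclidean (axiom 5): yes — any two successors of a common world are S-related.
Serial (axiom D): yes — every world has a successor (e.g. a S a).
Reflexive (axiom T): no — c is not related to itself.
So F validates K, K4, K45, KD45; S5 would additionally require S to be reflexive. The strongest is KD45.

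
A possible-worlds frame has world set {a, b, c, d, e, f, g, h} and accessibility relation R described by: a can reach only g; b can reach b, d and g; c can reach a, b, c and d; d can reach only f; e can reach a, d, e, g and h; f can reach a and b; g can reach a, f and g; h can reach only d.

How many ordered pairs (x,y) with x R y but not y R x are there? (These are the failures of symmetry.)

Enumerating: (b,d), (b,g), (c,a), (c,b), (c,d), (d,f), (e,a), (e,d), (e,g), (e,h), (f,a), (f,b), (g,f), (h,d).

14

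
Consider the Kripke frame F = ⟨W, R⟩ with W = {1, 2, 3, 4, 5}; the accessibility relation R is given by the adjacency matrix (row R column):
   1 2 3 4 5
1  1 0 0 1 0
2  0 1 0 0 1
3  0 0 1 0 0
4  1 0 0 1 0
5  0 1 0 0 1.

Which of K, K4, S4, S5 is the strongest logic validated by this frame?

Transitive (axiom 4): yes — every two-step R-path is closed by a direct edge.
Reflexive (axiom T): yes — every world is R-related to itself.
Euclidean (axiom 5): yes — any two successors of a common world are R-related.
So F validates K, K4, S4, S5. The strongest is S5.

S5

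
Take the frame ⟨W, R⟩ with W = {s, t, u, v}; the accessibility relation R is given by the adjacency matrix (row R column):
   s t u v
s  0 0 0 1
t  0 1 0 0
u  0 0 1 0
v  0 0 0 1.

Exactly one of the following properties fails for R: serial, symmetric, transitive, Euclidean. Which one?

Serial: yes — every world has a successor (e.g. s R v).
Symmetric: no — s R v but not v R s.
Transitive: yes — every two-step R-path is closed by a direct edge.
Euclidean: yes — any two successors of a common world are R-related.
Only symmetric fails.

symmetric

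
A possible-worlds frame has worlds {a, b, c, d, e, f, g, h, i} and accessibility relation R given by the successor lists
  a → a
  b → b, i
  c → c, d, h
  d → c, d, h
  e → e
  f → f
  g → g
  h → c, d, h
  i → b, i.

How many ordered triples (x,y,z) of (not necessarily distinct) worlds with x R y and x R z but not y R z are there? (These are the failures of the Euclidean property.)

R is Euclidean; there are no such tuples.

0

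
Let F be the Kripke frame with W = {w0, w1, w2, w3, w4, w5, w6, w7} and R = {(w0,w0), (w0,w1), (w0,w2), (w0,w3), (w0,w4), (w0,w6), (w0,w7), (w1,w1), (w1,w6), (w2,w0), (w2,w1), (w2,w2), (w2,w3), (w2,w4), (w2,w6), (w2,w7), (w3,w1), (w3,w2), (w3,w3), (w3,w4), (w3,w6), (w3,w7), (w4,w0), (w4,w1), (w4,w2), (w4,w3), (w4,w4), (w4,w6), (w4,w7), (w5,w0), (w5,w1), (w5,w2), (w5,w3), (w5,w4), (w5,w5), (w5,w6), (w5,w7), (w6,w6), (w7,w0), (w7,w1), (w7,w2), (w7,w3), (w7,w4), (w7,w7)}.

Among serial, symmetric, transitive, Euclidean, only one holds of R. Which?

serial

Serial: yes — every world has a successor (e.g. w0 R w0).
Symmetric: no — w0 R w1 but not w1 R w0.
Transitive: no — w3 R w2 and w2 R w0, but not w3 R w0.
Euclidean: no — w0 R w1 and w0 R w2, but not w1 R w2.
Only serial holds.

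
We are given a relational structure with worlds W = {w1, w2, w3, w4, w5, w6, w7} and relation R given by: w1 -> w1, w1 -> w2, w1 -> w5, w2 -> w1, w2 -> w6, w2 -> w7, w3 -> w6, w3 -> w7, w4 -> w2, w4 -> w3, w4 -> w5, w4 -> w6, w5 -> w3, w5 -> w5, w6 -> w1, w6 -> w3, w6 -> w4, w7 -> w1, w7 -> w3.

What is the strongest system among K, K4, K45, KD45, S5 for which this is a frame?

Transitive (axiom 4): no — w1 R w2 and w2 R w6, but not w1 R w6.
Euclidean (axiom 5): no — w1 R w2 and w1 R w5, but not w2 R w5.
Serial (axiom D): yes — every world has a successor (e.g. w1 R w1).
Reflexive (axiom T): no — w2 is not related to itself.
So F validates K; K4 would additionally require R to be transitive. The strongest is K.

K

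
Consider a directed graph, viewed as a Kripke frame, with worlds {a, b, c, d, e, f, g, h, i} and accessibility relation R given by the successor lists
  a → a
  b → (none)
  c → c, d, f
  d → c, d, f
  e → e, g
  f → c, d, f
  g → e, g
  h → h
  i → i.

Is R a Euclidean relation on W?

Euclidean: yes — any two successors of a common world are R-related.

Yes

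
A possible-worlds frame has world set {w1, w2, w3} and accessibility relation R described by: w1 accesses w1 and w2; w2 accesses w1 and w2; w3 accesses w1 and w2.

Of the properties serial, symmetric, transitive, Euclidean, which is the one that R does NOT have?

symmetric

Serial: yes — every world has a successor (e.g. w1 R w1).
Symmetric: no — w3 R w1 but not w1 R w3.
Transitive: yes — every two-step R-path is closed by a direct edge.
Euclidean: yes — any two successors of a common world are R-related.
Only symmetric fails.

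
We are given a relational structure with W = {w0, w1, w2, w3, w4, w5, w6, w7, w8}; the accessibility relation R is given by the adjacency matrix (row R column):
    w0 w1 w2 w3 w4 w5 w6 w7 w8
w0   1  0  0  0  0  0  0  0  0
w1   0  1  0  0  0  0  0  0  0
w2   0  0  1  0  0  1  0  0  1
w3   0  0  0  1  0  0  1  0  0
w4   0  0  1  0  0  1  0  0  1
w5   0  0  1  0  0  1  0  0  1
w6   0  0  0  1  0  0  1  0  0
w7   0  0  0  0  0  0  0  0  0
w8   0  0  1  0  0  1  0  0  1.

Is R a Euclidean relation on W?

Euclidean: yes — any two successors of a common world are R-related.

Yes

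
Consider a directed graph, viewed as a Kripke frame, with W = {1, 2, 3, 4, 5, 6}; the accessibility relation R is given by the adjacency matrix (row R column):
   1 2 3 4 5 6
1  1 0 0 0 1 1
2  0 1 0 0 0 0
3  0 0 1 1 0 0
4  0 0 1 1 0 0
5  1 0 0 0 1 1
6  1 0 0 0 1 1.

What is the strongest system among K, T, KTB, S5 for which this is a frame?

Reflexive (axiom T): yes — every world is R-related to itself.
Symmetric (axiom B): yes — every pair in R has its reverse in R.
Euclidean (axiom 5): yes — any two successors of a common world are R-related.
So F validates K, T, KTB, S5. The strongest is S5.

S5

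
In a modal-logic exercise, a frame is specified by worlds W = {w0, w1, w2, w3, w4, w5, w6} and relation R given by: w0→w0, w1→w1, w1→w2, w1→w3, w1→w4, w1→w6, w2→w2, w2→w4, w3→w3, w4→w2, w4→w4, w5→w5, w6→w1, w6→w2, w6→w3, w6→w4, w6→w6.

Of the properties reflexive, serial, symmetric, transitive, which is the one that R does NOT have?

Reflexive: yes — every world is R-related to itself.
Serial: yes — every world has a successor (e.g. w0 R w0).
Symmetric: no — w1 R w2 but not w2 R w1.
Transitive: yes — every two-step R-path is closed by a direct edge.
Only symmetric fails.

symmetric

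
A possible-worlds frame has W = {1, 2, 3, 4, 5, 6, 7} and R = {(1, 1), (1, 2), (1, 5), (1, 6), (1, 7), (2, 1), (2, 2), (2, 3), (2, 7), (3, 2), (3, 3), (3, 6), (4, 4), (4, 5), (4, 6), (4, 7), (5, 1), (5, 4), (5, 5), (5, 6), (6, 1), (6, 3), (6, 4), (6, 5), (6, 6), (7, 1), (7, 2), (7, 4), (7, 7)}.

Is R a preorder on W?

No

Reflexive: yes — every world is R-related to itself.
Transitive: no — 1 R 2 and 2 R 3, but not 1 R 3.
So R is not a preorder.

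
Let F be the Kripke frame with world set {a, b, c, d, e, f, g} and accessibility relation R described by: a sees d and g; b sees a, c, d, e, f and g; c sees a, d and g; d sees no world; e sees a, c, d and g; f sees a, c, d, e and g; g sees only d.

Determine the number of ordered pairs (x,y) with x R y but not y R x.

21

Enumerating: (a,d), (a,g), (b,a), (b,c), (b,d), (b,e), (b,f), (b,g), (c,a), (c,d), (c,g), (e,a), … and 9 more.
Total: 21.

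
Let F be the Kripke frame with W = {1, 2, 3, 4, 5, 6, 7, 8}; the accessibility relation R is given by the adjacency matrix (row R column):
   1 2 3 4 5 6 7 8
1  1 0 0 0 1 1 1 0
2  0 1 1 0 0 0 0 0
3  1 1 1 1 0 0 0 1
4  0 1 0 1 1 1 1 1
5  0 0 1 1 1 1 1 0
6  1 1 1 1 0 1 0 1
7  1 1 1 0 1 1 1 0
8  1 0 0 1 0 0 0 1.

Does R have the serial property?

Yes

Serial: yes — every world has a successor (e.g. 1 R 1).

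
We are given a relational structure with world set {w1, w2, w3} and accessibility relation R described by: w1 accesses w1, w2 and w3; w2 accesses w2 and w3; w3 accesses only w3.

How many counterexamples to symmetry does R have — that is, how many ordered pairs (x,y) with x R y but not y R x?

Enumerating: (w1,w2), (w1,w3), (w2,w3).

3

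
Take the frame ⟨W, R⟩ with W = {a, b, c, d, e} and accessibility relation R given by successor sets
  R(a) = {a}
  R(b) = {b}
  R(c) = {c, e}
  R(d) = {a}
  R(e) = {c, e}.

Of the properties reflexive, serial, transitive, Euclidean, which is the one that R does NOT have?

Reflexive: no — d is not related to itself.
Serial: yes — every world has a successor (e.g. a R a).
Transitive: yes — every two-step R-path is closed by a direct edge.
Euclidean: yes — any two successors of a common world are R-related.
Only reflexive fails.

reflexive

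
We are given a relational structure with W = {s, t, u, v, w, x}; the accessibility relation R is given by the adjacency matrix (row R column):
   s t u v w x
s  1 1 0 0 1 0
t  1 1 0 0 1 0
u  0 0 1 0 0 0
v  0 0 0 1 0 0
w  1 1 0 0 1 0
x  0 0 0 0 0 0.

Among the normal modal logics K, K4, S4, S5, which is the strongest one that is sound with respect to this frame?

Transitive (axiom 4): yes — every two-step R-path is closed by a direct edge.
Reflexive (axiom T): no — x is not related to itself.
Euclidean (axiom 5): yes — any two successors of a common world are R-related.
So F validates K, K4; S4 would additionally require R to be reflexive. The strongest is K4.

K4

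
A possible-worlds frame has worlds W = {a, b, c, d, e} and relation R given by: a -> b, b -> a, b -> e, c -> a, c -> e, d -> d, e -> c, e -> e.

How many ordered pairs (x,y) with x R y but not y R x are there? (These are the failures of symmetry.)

Enumerating: (b,e), (c,a).

2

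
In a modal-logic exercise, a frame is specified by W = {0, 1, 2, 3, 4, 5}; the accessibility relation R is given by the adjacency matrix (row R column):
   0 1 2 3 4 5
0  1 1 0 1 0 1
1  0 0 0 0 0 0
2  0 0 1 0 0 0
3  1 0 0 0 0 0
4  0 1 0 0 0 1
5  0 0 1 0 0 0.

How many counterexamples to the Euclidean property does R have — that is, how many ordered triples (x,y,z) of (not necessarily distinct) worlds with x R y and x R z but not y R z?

15

Enumerating: (0,1,0), (0,1,1), (0,1,3), (0,1,5), (0,3,1), (0,3,3), (0,3,5), (0,5,0), (0,5,1), (0,5,3), (0,5,5), (4,1,1), (4,1,5), (4,5,1), (4,5,5).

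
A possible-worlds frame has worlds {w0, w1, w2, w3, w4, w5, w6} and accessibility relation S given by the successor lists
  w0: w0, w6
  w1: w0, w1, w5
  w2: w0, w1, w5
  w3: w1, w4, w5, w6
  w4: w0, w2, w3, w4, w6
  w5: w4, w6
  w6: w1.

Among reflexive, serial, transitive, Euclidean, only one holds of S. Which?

serial

Reflexive: no — w2 is not related to itself.
Serial: yes — every world has a successor (e.g. w0 S w0).
Transitive: no — w0 S w6 and w6 S w1, but not w0 S w1.
Euclidean: no — w1 S w0 and w1 S w5, but not w0 S w5.
Only serial holds.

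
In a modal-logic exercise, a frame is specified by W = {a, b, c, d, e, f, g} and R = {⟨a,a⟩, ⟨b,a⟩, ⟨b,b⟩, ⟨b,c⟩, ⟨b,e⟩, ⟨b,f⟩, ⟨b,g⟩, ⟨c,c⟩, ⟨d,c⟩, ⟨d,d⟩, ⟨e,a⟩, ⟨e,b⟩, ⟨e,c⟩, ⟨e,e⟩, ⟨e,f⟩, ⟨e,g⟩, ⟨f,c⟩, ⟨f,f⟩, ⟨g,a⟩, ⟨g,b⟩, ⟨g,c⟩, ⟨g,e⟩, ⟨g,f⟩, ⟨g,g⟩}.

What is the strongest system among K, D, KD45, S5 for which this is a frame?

Serial (axiom D): yes — every world has a successor (e.g. a R a).
Euclidean (axiom 5): no — b R a and b R c, but not a R c.
Transitive (axiom 4): yes — every two-step R-path is closed by a direct edge.
Reflexive (axiom T): yes — every world is R-related to itself.
So F validates K, D; KD45 would additionally require R to be Euclidean. The strongest is D.

D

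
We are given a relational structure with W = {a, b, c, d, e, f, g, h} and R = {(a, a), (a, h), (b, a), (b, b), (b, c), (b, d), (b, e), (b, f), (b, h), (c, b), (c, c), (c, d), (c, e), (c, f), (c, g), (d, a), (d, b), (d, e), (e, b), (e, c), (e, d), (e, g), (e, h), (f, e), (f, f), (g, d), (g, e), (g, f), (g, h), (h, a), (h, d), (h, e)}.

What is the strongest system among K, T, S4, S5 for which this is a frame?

K

Reflexive (axiom T): no — d is not related to itself.
Transitive (axiom 4): no — a R h and h R d, but not a R d.
Euclidean (axiom 5): no — b R a and b R c, but not a R c.
So F validates K; T would additionally require R to be reflexive. The strongest is K.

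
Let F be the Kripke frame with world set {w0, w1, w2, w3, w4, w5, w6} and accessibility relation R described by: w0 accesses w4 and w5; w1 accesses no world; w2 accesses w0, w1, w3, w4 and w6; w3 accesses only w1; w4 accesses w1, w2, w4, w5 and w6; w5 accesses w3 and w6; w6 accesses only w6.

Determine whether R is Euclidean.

Euclidean: no — w0 R w5 and w0 R w4, but not w5 R w4.

No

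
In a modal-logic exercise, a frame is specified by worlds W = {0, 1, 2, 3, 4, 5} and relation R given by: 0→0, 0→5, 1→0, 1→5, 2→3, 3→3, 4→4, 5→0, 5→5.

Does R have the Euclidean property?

Euclidean: yes — any two successors of a common world are R-related.

Yes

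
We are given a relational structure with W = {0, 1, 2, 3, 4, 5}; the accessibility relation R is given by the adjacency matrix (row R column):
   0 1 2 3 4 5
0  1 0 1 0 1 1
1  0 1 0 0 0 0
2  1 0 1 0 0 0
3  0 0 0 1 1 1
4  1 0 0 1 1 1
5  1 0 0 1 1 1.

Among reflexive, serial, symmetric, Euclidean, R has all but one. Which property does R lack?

Reflexive: yes — every world is R-related to itself.
Serial: yes — every world has a successor (e.g. 0 R 0).
Symmetric: yes — every pair in R has its reverse in R.
Euclidean: no — 0 R 2 and 0 R 4, but not 2 R 4.
Only Euclidean fails.

Euclidean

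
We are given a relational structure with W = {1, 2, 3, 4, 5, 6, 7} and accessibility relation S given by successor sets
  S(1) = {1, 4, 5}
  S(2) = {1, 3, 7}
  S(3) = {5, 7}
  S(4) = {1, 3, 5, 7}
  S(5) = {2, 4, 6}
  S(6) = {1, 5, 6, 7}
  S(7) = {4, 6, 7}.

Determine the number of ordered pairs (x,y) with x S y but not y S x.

9

Enumerating: (1,5), (2,1), (2,3), (2,7), (3,5), (3,7), (4,3), (5,2), (6,1).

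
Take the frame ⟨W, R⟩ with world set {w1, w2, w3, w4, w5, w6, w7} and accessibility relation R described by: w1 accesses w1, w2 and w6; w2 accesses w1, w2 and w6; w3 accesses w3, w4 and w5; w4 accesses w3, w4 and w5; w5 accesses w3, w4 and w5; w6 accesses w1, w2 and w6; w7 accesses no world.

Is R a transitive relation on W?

Yes

Transitive: yes — every two-step R-path is closed by a direct edge.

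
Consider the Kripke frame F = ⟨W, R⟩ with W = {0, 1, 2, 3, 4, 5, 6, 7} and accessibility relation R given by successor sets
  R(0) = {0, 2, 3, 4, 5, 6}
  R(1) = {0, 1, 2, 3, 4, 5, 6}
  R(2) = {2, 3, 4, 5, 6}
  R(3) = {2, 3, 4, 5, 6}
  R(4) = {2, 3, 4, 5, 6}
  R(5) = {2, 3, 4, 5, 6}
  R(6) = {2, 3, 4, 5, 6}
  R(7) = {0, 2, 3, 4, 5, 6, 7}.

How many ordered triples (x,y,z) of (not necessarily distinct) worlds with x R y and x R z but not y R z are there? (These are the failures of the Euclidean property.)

Enumerating: (0,2,0), (0,3,0), (0,4,0), (0,5,0), (0,6,0), (1,0,1), (1,2,0), (1,2,1), (1,3,0), (1,3,1), (1,4,0), (1,4,1), … and 15 more.
Total: 27.

27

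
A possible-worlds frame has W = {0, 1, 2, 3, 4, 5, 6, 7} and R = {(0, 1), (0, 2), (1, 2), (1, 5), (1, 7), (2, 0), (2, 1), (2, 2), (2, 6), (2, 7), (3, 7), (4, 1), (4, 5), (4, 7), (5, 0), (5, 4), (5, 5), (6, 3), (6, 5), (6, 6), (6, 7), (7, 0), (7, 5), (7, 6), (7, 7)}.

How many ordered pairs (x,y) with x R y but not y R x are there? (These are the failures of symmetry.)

Enumerating: (0,1), (1,5), (1,7), (2,6), (2,7), (3,7), (4,1), (4,7), (5,0), (6,3), (6,5), (7,0), (7,5).

13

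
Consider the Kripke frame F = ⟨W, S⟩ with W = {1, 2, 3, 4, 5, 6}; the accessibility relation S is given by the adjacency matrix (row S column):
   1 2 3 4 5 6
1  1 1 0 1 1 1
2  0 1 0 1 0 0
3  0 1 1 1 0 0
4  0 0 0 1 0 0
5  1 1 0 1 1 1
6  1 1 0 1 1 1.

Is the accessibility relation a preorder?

Yes

Reflexive: yes — every world is S-related to itself.
Transitive: yes — every two-step S-path is closed by a direct edge.
So S is a preorder.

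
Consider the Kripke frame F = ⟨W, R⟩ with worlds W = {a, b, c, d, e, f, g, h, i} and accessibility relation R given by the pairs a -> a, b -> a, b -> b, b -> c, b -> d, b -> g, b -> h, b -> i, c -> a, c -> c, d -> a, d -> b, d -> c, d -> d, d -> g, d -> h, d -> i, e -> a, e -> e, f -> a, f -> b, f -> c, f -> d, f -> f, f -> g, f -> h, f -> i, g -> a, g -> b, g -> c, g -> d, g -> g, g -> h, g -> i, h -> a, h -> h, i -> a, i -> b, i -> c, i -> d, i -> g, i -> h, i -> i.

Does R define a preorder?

Yes

Reflexive: yes — every world is R-related to itself.
Transitive: yes — every two-step R-path is closed by a direct edge.
So R is a preorder.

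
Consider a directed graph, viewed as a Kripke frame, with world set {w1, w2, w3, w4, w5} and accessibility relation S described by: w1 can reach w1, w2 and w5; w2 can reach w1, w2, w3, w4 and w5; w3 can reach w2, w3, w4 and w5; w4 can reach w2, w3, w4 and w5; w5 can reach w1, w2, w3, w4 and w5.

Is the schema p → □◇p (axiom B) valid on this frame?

Yes

The schema B characterises exactly the symmetric frames.
Symmetric: yes — every pair in S has its reverse in S.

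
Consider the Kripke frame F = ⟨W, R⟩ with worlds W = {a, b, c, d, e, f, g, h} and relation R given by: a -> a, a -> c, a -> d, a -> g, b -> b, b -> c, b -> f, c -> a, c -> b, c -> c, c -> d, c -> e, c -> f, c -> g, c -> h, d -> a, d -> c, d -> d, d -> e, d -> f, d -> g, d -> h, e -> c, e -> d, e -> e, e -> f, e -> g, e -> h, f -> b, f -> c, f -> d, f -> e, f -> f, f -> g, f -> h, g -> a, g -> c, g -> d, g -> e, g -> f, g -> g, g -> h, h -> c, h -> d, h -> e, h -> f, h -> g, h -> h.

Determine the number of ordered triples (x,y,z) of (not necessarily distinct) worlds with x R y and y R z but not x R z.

36

Enumerating: (a,c,b), (a,c,e), (a,c,f), (a,c,h), (a,d,e), (a,d,f), (a,d,h), (a,g,e), (a,g,f), (a,g,h), (b,c,a), (b,c,d), … and 24 more.
Total: 36.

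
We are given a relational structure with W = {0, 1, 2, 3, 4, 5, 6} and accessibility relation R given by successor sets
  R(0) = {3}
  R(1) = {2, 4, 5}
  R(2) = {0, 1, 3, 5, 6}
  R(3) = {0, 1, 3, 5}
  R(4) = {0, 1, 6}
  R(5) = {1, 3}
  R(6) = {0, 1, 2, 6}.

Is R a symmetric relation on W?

No

Symmetric: no — 2 R 0 but not 0 R 2.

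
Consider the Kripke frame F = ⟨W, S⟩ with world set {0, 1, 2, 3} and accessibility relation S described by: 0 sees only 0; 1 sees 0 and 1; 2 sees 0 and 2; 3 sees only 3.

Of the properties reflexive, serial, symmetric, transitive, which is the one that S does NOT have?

symmetric

Reflexive: yes — every world is S-related to itself.
Serial: yes — every world has a successor (e.g. 0 S 0).
Symmetric: no — 1 S 0 but not 0 S 1.
Transitive: yes — every two-step S-path is closed by a direct edge.
Only symmetric fails.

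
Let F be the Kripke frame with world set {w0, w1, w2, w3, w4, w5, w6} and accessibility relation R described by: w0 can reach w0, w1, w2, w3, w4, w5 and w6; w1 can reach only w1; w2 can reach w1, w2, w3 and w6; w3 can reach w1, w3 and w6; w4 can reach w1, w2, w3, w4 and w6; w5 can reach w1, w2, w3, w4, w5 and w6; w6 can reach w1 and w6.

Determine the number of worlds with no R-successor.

R is serial; there are no such worlds.

0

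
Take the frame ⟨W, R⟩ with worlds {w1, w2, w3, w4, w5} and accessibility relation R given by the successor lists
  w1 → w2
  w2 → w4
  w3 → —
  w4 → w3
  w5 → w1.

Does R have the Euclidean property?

Euclidean: no — w1 R w2 and w1 R w2, but not w2 R w2.

No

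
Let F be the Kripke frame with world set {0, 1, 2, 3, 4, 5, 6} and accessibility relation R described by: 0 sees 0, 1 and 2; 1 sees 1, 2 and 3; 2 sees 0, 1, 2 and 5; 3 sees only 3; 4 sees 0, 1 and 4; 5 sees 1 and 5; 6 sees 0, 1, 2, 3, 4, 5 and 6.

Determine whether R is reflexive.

Reflexive: yes — every world is R-related to itself.

Yes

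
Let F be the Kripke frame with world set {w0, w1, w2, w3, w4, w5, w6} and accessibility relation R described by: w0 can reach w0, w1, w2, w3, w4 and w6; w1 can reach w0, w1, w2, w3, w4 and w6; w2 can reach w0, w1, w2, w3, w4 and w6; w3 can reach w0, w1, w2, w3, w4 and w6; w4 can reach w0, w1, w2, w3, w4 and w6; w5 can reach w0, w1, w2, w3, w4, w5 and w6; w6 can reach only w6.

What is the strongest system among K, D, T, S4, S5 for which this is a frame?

Serial (axiom D): yes — every world has a successor (e.g. w0 R w0).
Reflexive (axiom T): yes — every world is R-related to itself.
Transitive (axiom 4): yes — every two-step R-path is closed by a direct edge.
Euclidean (axiom 5): no — w0 R w6 and w0 R w1, but not w6 R w1.
So F validates K, D, T, S4; S5 would additionally require R to be Euclidean. The strongest is S4.

S4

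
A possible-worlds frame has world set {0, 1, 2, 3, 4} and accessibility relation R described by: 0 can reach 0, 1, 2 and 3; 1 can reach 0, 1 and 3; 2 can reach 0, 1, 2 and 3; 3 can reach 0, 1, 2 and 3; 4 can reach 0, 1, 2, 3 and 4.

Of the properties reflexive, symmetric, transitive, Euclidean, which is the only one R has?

Reflexive: yes — every world is R-related to itself.
Symmetric: no — 2 R 1 but not 1 R 2.
Transitive: no — 1 R 0 and 0 R 2, but not 1 R 2.
Euclidean: no — 0 R 1 and 0 R 2, but not 1 R 2.
Only reflexive holds.

reflexive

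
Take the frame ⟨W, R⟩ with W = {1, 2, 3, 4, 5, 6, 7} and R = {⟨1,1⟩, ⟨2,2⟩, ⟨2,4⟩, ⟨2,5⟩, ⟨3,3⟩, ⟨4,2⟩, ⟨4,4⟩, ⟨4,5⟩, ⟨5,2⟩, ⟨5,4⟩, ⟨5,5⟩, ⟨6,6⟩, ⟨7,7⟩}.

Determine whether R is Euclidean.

Yes

Euclidean: yes — any two successors of a common world are R-related.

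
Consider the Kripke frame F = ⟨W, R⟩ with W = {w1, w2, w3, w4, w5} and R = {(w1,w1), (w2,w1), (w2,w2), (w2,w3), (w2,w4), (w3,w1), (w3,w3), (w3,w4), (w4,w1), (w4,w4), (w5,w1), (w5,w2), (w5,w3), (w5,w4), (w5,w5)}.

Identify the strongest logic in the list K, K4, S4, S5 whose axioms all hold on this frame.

Transitive (axiom 4): yes — every two-step R-path is closed by a direct edge.
Reflexive (axiom T): yes — every world is R-related to itself.
Euclidean (axiom 5): no — w2 R w1 and w2 R w3, but not w1 R w3.
So F validates K, K4, S4; S5 would additionally require R to be Euclidean. The strongest is S4.

S4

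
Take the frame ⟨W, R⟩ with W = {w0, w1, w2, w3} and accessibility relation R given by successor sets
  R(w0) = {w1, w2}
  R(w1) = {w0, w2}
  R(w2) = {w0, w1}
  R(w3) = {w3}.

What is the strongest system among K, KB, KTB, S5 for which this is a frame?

KB

Symmetric (axiom B): yes — every pair in R has its reverse in R.
Reflexive (axiom T): no — w0 is not related to itself.
Euclidean (axiom 5): no — w0 R w1 and w0 R w1, but not w1 R w1.
So F validates K, KB; KTB would additionally require R to be reflexive. The strongest is KB.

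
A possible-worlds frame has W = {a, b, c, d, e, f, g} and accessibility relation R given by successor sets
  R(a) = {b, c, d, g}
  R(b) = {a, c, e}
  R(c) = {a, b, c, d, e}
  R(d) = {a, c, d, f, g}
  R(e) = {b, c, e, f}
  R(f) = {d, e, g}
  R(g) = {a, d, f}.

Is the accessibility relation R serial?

Yes

Serial: yes — every world has a successor (e.g. a R b).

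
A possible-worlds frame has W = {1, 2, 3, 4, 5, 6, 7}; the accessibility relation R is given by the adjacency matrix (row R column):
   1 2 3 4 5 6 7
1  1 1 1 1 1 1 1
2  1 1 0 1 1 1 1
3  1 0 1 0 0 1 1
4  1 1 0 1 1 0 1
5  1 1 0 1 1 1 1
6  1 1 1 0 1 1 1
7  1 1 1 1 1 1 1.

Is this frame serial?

Serial: yes — every world has a successor (e.g. 1 R 1).

Yes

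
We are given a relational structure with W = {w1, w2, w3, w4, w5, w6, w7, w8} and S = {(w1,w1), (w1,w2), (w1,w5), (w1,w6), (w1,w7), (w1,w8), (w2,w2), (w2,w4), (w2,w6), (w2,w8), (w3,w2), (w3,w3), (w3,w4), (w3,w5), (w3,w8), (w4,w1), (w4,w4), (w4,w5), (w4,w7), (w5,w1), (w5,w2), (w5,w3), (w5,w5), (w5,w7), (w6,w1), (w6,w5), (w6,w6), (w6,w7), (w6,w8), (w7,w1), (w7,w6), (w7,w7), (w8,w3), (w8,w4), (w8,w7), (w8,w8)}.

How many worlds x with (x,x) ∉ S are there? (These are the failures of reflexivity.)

S is reflexive; there are no such worlds.

0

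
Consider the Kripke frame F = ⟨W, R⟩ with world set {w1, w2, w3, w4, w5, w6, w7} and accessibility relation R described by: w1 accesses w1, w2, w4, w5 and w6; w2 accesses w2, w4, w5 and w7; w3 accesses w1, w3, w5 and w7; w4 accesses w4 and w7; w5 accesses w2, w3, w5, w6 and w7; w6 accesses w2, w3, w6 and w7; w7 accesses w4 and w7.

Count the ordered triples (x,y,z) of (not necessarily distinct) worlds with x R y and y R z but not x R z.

22

Enumerating: (w1,w2,w7), (w1,w4,w7), (w1,w5,w3), (w1,w5,w7), (w1,w6,w3), (w1,w6,w7), (w2,w5,w3), (w2,w5,w6), (w3,w1,w2), (w3,w1,w4), (w3,w1,w6), (w3,w5,w2), … and 10 more.
Total: 22.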